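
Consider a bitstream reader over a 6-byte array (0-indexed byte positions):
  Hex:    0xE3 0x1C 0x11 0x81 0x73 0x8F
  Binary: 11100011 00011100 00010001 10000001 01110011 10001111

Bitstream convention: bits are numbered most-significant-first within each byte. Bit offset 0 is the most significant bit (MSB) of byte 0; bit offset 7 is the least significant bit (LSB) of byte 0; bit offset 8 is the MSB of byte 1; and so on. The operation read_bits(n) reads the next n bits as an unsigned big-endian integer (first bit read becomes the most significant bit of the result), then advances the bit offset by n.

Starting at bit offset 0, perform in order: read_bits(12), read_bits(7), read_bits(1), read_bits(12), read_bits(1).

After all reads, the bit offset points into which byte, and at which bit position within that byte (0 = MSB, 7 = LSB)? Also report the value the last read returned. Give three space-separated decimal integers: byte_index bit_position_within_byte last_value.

Answer: 4 1 0

Derivation:
Read 1: bits[0:12] width=12 -> value=3633 (bin 111000110001); offset now 12 = byte 1 bit 4; 36 bits remain
Read 2: bits[12:19] width=7 -> value=96 (bin 1100000); offset now 19 = byte 2 bit 3; 29 bits remain
Read 3: bits[19:20] width=1 -> value=1 (bin 1); offset now 20 = byte 2 bit 4; 28 bits remain
Read 4: bits[20:32] width=12 -> value=385 (bin 000110000001); offset now 32 = byte 4 bit 0; 16 bits remain
Read 5: bits[32:33] width=1 -> value=0 (bin 0); offset now 33 = byte 4 bit 1; 15 bits remain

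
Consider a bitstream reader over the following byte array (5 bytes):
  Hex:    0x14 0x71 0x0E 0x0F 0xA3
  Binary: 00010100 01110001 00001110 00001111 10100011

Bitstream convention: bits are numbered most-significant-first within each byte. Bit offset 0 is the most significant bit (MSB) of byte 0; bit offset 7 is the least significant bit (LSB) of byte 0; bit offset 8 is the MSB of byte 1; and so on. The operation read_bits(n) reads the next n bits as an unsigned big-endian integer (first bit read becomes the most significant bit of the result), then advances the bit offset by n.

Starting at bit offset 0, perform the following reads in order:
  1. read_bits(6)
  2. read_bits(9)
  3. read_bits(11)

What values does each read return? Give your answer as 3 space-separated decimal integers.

Answer: 5 56 1080

Derivation:
Read 1: bits[0:6] width=6 -> value=5 (bin 000101); offset now 6 = byte 0 bit 6; 34 bits remain
Read 2: bits[6:15] width=9 -> value=56 (bin 000111000); offset now 15 = byte 1 bit 7; 25 bits remain
Read 3: bits[15:26] width=11 -> value=1080 (bin 10000111000); offset now 26 = byte 3 bit 2; 14 bits remain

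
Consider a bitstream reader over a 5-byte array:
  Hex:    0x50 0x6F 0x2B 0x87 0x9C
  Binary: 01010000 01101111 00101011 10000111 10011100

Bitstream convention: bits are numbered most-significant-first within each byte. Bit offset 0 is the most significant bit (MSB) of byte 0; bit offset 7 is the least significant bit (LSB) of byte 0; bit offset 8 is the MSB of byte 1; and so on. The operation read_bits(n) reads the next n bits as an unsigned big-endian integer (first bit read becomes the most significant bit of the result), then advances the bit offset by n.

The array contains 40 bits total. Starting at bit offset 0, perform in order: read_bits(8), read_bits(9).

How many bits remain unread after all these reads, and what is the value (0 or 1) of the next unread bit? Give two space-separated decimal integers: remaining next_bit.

Answer: 23 0

Derivation:
Read 1: bits[0:8] width=8 -> value=80 (bin 01010000); offset now 8 = byte 1 bit 0; 32 bits remain
Read 2: bits[8:17] width=9 -> value=222 (bin 011011110); offset now 17 = byte 2 bit 1; 23 bits remain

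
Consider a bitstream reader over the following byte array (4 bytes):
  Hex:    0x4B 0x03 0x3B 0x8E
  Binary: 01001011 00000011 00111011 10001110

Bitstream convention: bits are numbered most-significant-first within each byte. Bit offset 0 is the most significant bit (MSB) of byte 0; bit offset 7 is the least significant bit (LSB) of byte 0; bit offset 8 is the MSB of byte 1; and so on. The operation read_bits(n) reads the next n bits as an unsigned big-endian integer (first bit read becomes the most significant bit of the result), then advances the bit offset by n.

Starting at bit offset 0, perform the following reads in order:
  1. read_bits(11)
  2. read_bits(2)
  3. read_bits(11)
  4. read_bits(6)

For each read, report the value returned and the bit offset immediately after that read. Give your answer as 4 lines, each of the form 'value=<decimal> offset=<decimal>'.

Answer: value=600 offset=11
value=0 offset=13
value=827 offset=24
value=35 offset=30

Derivation:
Read 1: bits[0:11] width=11 -> value=600 (bin 01001011000); offset now 11 = byte 1 bit 3; 21 bits remain
Read 2: bits[11:13] width=2 -> value=0 (bin 00); offset now 13 = byte 1 bit 5; 19 bits remain
Read 3: bits[13:24] width=11 -> value=827 (bin 01100111011); offset now 24 = byte 3 bit 0; 8 bits remain
Read 4: bits[24:30] width=6 -> value=35 (bin 100011); offset now 30 = byte 3 bit 6; 2 bits remain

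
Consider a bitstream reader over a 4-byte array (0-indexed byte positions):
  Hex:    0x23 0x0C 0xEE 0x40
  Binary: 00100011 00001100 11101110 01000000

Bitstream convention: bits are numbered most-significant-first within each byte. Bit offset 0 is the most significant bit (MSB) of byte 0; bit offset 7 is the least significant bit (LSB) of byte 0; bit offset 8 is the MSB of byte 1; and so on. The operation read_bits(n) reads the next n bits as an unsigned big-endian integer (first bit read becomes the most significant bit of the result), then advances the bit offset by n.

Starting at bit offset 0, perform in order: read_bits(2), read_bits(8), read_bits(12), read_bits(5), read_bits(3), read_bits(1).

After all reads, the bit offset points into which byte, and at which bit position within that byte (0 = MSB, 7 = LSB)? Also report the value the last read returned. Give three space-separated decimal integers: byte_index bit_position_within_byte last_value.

Answer: 3 7 0

Derivation:
Read 1: bits[0:2] width=2 -> value=0 (bin 00); offset now 2 = byte 0 bit 2; 30 bits remain
Read 2: bits[2:10] width=8 -> value=140 (bin 10001100); offset now 10 = byte 1 bit 2; 22 bits remain
Read 3: bits[10:22] width=12 -> value=827 (bin 001100111011); offset now 22 = byte 2 bit 6; 10 bits remain
Read 4: bits[22:27] width=5 -> value=18 (bin 10010); offset now 27 = byte 3 bit 3; 5 bits remain
Read 5: bits[27:30] width=3 -> value=0 (bin 000); offset now 30 = byte 3 bit 6; 2 bits remain
Read 6: bits[30:31] width=1 -> value=0 (bin 0); offset now 31 = byte 3 bit 7; 1 bits remain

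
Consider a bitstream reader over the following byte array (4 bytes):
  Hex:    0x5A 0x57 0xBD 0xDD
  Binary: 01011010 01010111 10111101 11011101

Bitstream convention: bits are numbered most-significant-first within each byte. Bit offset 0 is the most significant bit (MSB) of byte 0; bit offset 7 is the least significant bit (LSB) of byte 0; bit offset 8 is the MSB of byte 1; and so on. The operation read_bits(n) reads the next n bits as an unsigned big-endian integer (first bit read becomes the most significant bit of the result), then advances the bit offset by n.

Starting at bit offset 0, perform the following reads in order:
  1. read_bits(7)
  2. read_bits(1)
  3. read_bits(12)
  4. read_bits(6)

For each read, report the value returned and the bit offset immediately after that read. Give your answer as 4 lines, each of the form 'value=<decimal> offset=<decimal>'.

Answer: value=45 offset=7
value=0 offset=8
value=1403 offset=20
value=55 offset=26

Derivation:
Read 1: bits[0:7] width=7 -> value=45 (bin 0101101); offset now 7 = byte 0 bit 7; 25 bits remain
Read 2: bits[7:8] width=1 -> value=0 (bin 0); offset now 8 = byte 1 bit 0; 24 bits remain
Read 3: bits[8:20] width=12 -> value=1403 (bin 010101111011); offset now 20 = byte 2 bit 4; 12 bits remain
Read 4: bits[20:26] width=6 -> value=55 (bin 110111); offset now 26 = byte 3 bit 2; 6 bits remain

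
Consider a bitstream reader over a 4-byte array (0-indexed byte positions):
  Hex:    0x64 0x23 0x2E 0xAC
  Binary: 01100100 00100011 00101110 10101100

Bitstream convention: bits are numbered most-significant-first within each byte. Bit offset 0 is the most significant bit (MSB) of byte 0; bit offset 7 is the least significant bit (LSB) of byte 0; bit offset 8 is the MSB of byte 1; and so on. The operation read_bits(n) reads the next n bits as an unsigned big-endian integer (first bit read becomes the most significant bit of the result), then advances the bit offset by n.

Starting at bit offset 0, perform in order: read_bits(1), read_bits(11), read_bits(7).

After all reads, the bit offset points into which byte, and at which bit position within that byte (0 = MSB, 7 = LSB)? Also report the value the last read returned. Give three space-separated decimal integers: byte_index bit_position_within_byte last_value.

Read 1: bits[0:1] width=1 -> value=0 (bin 0); offset now 1 = byte 0 bit 1; 31 bits remain
Read 2: bits[1:12] width=11 -> value=1602 (bin 11001000010); offset now 12 = byte 1 bit 4; 20 bits remain
Read 3: bits[12:19] width=7 -> value=25 (bin 0011001); offset now 19 = byte 2 bit 3; 13 bits remain

Answer: 2 3 25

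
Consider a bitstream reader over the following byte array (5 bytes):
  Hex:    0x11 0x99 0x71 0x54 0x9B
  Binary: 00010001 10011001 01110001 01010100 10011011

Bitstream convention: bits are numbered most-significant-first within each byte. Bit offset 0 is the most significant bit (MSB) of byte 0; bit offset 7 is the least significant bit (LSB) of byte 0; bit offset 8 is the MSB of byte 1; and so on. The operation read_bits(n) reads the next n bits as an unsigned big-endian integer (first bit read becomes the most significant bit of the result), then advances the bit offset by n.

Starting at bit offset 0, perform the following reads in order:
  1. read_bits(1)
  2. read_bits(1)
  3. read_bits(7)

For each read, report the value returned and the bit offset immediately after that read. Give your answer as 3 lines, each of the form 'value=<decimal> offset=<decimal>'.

Read 1: bits[0:1] width=1 -> value=0 (bin 0); offset now 1 = byte 0 bit 1; 39 bits remain
Read 2: bits[1:2] width=1 -> value=0 (bin 0); offset now 2 = byte 0 bit 2; 38 bits remain
Read 3: bits[2:9] width=7 -> value=35 (bin 0100011); offset now 9 = byte 1 bit 1; 31 bits remain

Answer: value=0 offset=1
value=0 offset=2
value=35 offset=9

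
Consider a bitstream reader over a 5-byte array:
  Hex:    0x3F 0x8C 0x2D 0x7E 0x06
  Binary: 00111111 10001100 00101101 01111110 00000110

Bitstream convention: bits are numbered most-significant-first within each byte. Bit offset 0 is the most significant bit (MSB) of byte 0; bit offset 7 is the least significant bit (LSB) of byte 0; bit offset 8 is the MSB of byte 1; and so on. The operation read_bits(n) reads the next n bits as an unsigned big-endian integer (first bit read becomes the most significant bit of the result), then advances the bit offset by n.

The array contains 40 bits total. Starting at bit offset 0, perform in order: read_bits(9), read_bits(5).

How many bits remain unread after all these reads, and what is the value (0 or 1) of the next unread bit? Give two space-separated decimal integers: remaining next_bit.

Answer: 26 0

Derivation:
Read 1: bits[0:9] width=9 -> value=127 (bin 001111111); offset now 9 = byte 1 bit 1; 31 bits remain
Read 2: bits[9:14] width=5 -> value=3 (bin 00011); offset now 14 = byte 1 bit 6; 26 bits remain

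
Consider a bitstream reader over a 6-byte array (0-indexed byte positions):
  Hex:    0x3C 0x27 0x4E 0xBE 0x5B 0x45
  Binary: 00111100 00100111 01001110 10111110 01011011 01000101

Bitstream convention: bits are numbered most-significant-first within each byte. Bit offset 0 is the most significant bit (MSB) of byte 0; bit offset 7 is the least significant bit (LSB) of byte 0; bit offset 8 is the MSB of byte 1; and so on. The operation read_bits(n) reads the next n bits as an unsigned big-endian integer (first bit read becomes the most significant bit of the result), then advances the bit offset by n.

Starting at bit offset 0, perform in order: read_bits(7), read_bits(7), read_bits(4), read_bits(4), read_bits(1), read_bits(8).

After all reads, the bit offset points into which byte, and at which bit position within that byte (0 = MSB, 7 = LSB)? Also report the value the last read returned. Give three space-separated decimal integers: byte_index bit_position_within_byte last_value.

Read 1: bits[0:7] width=7 -> value=30 (bin 0011110); offset now 7 = byte 0 bit 7; 41 bits remain
Read 2: bits[7:14] width=7 -> value=9 (bin 0001001); offset now 14 = byte 1 bit 6; 34 bits remain
Read 3: bits[14:18] width=4 -> value=13 (bin 1101); offset now 18 = byte 2 bit 2; 30 bits remain
Read 4: bits[18:22] width=4 -> value=3 (bin 0011); offset now 22 = byte 2 bit 6; 26 bits remain
Read 5: bits[22:23] width=1 -> value=1 (bin 1); offset now 23 = byte 2 bit 7; 25 bits remain
Read 6: bits[23:31] width=8 -> value=95 (bin 01011111); offset now 31 = byte 3 bit 7; 17 bits remain

Answer: 3 7 95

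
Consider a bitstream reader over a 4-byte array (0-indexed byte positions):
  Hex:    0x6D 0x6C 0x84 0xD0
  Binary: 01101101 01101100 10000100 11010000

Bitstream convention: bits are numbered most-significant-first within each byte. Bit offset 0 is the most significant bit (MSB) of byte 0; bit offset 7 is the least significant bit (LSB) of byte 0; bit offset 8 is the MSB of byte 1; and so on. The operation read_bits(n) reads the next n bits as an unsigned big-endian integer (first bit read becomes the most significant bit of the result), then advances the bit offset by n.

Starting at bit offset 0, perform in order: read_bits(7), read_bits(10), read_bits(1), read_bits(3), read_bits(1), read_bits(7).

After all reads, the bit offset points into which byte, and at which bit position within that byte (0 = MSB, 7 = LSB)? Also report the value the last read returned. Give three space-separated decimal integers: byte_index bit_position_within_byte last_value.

Read 1: bits[0:7] width=7 -> value=54 (bin 0110110); offset now 7 = byte 0 bit 7; 25 bits remain
Read 2: bits[7:17] width=10 -> value=729 (bin 1011011001); offset now 17 = byte 2 bit 1; 15 bits remain
Read 3: bits[17:18] width=1 -> value=0 (bin 0); offset now 18 = byte 2 bit 2; 14 bits remain
Read 4: bits[18:21] width=3 -> value=0 (bin 000); offset now 21 = byte 2 bit 5; 11 bits remain
Read 5: bits[21:22] width=1 -> value=1 (bin 1); offset now 22 = byte 2 bit 6; 10 bits remain
Read 6: bits[22:29] width=7 -> value=26 (bin 0011010); offset now 29 = byte 3 bit 5; 3 bits remain

Answer: 3 5 26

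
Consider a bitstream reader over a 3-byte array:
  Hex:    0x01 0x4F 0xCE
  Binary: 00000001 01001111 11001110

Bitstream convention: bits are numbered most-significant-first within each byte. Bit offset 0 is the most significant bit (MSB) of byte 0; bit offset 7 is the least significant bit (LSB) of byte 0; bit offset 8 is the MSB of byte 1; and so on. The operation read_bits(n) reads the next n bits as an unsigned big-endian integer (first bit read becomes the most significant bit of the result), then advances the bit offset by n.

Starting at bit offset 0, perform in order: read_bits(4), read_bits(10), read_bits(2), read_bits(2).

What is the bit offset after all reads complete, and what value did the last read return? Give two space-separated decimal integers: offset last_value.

Read 1: bits[0:4] width=4 -> value=0 (bin 0000); offset now 4 = byte 0 bit 4; 20 bits remain
Read 2: bits[4:14] width=10 -> value=83 (bin 0001010011); offset now 14 = byte 1 bit 6; 10 bits remain
Read 3: bits[14:16] width=2 -> value=3 (bin 11); offset now 16 = byte 2 bit 0; 8 bits remain
Read 4: bits[16:18] width=2 -> value=3 (bin 11); offset now 18 = byte 2 bit 2; 6 bits remain

Answer: 18 3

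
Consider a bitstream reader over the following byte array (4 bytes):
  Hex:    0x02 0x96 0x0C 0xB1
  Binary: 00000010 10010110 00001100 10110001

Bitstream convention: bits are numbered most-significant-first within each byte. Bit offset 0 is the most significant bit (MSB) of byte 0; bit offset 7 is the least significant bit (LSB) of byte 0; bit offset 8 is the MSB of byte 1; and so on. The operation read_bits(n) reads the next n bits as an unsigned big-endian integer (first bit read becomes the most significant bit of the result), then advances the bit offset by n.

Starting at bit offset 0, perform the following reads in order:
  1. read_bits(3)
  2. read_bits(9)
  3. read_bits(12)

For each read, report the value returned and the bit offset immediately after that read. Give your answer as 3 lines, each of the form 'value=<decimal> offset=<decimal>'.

Answer: value=0 offset=3
value=41 offset=12
value=1548 offset=24

Derivation:
Read 1: bits[0:3] width=3 -> value=0 (bin 000); offset now 3 = byte 0 bit 3; 29 bits remain
Read 2: bits[3:12] width=9 -> value=41 (bin 000101001); offset now 12 = byte 1 bit 4; 20 bits remain
Read 3: bits[12:24] width=12 -> value=1548 (bin 011000001100); offset now 24 = byte 3 bit 0; 8 bits remain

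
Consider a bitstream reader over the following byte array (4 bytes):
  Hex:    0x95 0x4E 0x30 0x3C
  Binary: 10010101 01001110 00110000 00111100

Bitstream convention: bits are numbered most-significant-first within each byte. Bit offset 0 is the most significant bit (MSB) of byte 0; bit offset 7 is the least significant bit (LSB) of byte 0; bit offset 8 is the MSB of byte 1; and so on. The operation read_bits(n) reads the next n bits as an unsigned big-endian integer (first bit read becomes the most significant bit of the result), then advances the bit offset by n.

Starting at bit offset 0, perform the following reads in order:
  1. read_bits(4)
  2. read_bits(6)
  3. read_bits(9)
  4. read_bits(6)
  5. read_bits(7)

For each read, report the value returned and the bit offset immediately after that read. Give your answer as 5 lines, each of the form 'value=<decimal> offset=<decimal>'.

Answer: value=9 offset=4
value=21 offset=10
value=113 offset=19
value=32 offset=25
value=60 offset=32

Derivation:
Read 1: bits[0:4] width=4 -> value=9 (bin 1001); offset now 4 = byte 0 bit 4; 28 bits remain
Read 2: bits[4:10] width=6 -> value=21 (bin 010101); offset now 10 = byte 1 bit 2; 22 bits remain
Read 3: bits[10:19] width=9 -> value=113 (bin 001110001); offset now 19 = byte 2 bit 3; 13 bits remain
Read 4: bits[19:25] width=6 -> value=32 (bin 100000); offset now 25 = byte 3 bit 1; 7 bits remain
Read 5: bits[25:32] width=7 -> value=60 (bin 0111100); offset now 32 = byte 4 bit 0; 0 bits remain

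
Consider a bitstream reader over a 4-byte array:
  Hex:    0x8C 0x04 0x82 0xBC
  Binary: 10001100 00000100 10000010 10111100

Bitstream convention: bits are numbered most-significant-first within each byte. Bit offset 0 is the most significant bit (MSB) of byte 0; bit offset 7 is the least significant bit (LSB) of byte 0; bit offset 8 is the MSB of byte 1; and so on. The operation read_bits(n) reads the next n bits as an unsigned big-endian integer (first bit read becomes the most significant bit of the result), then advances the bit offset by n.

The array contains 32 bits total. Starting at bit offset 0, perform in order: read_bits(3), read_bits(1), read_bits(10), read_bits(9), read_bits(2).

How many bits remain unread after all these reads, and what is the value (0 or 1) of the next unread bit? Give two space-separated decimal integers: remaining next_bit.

Answer: 7 0

Derivation:
Read 1: bits[0:3] width=3 -> value=4 (bin 100); offset now 3 = byte 0 bit 3; 29 bits remain
Read 2: bits[3:4] width=1 -> value=0 (bin 0); offset now 4 = byte 0 bit 4; 28 bits remain
Read 3: bits[4:14] width=10 -> value=769 (bin 1100000001); offset now 14 = byte 1 bit 6; 18 bits remain
Read 4: bits[14:23] width=9 -> value=65 (bin 001000001); offset now 23 = byte 2 bit 7; 9 bits remain
Read 5: bits[23:25] width=2 -> value=1 (bin 01); offset now 25 = byte 3 bit 1; 7 bits remain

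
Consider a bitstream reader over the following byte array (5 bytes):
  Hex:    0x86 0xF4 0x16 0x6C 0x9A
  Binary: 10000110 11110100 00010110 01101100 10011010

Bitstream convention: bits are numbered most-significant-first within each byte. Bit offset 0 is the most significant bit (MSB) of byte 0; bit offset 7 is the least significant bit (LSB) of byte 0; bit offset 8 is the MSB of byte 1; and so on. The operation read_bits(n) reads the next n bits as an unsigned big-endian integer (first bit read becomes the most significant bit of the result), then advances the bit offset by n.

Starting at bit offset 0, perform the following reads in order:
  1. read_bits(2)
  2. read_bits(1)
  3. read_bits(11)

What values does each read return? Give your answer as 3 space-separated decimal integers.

Read 1: bits[0:2] width=2 -> value=2 (bin 10); offset now 2 = byte 0 bit 2; 38 bits remain
Read 2: bits[2:3] width=1 -> value=0 (bin 0); offset now 3 = byte 0 bit 3; 37 bits remain
Read 3: bits[3:14] width=11 -> value=445 (bin 00110111101); offset now 14 = byte 1 bit 6; 26 bits remain

Answer: 2 0 445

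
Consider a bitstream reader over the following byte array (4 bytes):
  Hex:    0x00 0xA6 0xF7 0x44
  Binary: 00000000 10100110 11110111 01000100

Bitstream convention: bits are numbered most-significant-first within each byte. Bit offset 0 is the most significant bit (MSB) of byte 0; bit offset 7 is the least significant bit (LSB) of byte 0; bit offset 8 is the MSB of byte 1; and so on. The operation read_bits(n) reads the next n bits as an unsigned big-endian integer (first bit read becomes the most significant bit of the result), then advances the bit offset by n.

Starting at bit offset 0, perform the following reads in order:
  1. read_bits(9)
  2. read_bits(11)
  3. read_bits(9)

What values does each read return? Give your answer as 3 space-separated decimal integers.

Answer: 1 623 232

Derivation:
Read 1: bits[0:9] width=9 -> value=1 (bin 000000001); offset now 9 = byte 1 bit 1; 23 bits remain
Read 2: bits[9:20] width=11 -> value=623 (bin 01001101111); offset now 20 = byte 2 bit 4; 12 bits remain
Read 3: bits[20:29] width=9 -> value=232 (bin 011101000); offset now 29 = byte 3 bit 5; 3 bits remain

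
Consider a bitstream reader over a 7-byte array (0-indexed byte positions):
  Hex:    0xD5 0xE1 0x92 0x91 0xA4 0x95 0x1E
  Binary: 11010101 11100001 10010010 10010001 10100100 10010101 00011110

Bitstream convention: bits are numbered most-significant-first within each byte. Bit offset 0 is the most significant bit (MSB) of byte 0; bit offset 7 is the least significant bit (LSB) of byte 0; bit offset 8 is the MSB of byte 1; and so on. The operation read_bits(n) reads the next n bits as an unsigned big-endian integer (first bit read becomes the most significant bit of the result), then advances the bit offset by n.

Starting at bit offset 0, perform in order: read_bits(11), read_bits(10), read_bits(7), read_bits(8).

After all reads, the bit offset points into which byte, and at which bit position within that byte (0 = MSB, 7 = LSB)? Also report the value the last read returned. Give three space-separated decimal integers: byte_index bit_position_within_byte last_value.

Answer: 4 4 26

Derivation:
Read 1: bits[0:11] width=11 -> value=1711 (bin 11010101111); offset now 11 = byte 1 bit 3; 45 bits remain
Read 2: bits[11:21] width=10 -> value=50 (bin 0000110010); offset now 21 = byte 2 bit 5; 35 bits remain
Read 3: bits[21:28] width=7 -> value=41 (bin 0101001); offset now 28 = byte 3 bit 4; 28 bits remain
Read 4: bits[28:36] width=8 -> value=26 (bin 00011010); offset now 36 = byte 4 bit 4; 20 bits remain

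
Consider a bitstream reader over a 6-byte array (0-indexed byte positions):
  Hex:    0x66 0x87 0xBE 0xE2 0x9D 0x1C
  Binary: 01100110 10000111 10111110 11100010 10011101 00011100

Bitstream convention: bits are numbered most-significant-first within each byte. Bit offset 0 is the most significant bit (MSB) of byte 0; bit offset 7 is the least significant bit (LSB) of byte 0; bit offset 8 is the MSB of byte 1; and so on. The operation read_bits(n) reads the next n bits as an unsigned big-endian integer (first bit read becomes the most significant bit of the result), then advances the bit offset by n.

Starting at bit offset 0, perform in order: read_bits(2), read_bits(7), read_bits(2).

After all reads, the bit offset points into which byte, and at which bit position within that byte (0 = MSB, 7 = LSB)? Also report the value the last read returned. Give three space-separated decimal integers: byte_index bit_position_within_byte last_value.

Read 1: bits[0:2] width=2 -> value=1 (bin 01); offset now 2 = byte 0 bit 2; 46 bits remain
Read 2: bits[2:9] width=7 -> value=77 (bin 1001101); offset now 9 = byte 1 bit 1; 39 bits remain
Read 3: bits[9:11] width=2 -> value=0 (bin 00); offset now 11 = byte 1 bit 3; 37 bits remain

Answer: 1 3 0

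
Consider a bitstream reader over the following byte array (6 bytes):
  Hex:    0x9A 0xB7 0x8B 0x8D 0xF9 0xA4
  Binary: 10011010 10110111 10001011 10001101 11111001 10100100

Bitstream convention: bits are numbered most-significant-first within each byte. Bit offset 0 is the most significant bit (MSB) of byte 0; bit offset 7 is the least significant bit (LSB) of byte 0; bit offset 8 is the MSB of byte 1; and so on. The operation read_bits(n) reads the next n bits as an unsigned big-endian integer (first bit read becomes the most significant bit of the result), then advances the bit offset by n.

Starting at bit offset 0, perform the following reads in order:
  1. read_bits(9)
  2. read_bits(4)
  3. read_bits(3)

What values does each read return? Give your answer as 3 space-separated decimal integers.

Answer: 309 6 7

Derivation:
Read 1: bits[0:9] width=9 -> value=309 (bin 100110101); offset now 9 = byte 1 bit 1; 39 bits remain
Read 2: bits[9:13] width=4 -> value=6 (bin 0110); offset now 13 = byte 1 bit 5; 35 bits remain
Read 3: bits[13:16] width=3 -> value=7 (bin 111); offset now 16 = byte 2 bit 0; 32 bits remain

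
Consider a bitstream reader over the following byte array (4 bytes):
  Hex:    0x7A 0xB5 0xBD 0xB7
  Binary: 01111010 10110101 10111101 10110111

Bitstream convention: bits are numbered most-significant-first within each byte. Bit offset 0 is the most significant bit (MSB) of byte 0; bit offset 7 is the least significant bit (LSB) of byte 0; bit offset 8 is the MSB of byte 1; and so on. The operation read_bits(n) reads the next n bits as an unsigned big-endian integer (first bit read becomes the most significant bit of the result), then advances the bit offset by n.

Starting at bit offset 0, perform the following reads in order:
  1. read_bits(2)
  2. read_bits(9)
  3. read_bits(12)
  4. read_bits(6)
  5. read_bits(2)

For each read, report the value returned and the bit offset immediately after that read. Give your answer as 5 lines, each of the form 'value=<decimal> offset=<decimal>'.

Answer: value=1 offset=2
value=469 offset=11
value=2782 offset=23
value=54 offset=29
value=3 offset=31

Derivation:
Read 1: bits[0:2] width=2 -> value=1 (bin 01); offset now 2 = byte 0 bit 2; 30 bits remain
Read 2: bits[2:11] width=9 -> value=469 (bin 111010101); offset now 11 = byte 1 bit 3; 21 bits remain
Read 3: bits[11:23] width=12 -> value=2782 (bin 101011011110); offset now 23 = byte 2 bit 7; 9 bits remain
Read 4: bits[23:29] width=6 -> value=54 (bin 110110); offset now 29 = byte 3 bit 5; 3 bits remain
Read 5: bits[29:31] width=2 -> value=3 (bin 11); offset now 31 = byte 3 bit 7; 1 bits remain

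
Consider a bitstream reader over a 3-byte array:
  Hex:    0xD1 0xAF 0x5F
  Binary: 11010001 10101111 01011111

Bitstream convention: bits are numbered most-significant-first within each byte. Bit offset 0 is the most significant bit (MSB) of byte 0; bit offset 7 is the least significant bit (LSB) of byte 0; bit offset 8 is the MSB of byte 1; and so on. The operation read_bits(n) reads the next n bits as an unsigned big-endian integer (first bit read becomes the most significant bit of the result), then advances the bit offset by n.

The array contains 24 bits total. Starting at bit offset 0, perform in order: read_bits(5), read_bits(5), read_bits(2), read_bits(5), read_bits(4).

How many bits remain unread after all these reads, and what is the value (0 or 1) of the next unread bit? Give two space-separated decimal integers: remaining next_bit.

Answer: 3 1

Derivation:
Read 1: bits[0:5] width=5 -> value=26 (bin 11010); offset now 5 = byte 0 bit 5; 19 bits remain
Read 2: bits[5:10] width=5 -> value=6 (bin 00110); offset now 10 = byte 1 bit 2; 14 bits remain
Read 3: bits[10:12] width=2 -> value=2 (bin 10); offset now 12 = byte 1 bit 4; 12 bits remain
Read 4: bits[12:17] width=5 -> value=30 (bin 11110); offset now 17 = byte 2 bit 1; 7 bits remain
Read 5: bits[17:21] width=4 -> value=11 (bin 1011); offset now 21 = byte 2 bit 5; 3 bits remain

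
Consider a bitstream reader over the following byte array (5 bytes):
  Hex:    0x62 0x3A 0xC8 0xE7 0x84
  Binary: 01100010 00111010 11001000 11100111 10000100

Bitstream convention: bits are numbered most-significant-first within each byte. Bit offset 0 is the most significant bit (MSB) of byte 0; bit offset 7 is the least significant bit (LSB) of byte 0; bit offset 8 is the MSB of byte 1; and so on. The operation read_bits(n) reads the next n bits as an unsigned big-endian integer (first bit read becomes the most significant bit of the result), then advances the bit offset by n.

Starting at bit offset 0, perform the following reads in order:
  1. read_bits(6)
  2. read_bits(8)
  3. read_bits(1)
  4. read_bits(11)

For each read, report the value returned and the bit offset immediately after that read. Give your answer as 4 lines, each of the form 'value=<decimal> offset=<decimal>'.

Answer: value=24 offset=6
value=142 offset=14
value=1 offset=15
value=803 offset=26

Derivation:
Read 1: bits[0:6] width=6 -> value=24 (bin 011000); offset now 6 = byte 0 bit 6; 34 bits remain
Read 2: bits[6:14] width=8 -> value=142 (bin 10001110); offset now 14 = byte 1 bit 6; 26 bits remain
Read 3: bits[14:15] width=1 -> value=1 (bin 1); offset now 15 = byte 1 bit 7; 25 bits remain
Read 4: bits[15:26] width=11 -> value=803 (bin 01100100011); offset now 26 = byte 3 bit 2; 14 bits remain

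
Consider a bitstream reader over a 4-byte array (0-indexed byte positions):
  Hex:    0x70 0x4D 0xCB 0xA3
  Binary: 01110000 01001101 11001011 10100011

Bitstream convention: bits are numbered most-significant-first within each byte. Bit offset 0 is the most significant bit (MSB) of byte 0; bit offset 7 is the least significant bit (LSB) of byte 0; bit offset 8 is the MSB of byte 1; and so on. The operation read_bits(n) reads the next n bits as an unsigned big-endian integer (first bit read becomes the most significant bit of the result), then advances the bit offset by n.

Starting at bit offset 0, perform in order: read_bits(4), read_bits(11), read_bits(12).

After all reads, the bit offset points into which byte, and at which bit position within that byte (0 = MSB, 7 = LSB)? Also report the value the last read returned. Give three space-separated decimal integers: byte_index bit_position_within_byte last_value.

Answer: 3 3 3677

Derivation:
Read 1: bits[0:4] width=4 -> value=7 (bin 0111); offset now 4 = byte 0 bit 4; 28 bits remain
Read 2: bits[4:15] width=11 -> value=38 (bin 00000100110); offset now 15 = byte 1 bit 7; 17 bits remain
Read 3: bits[15:27] width=12 -> value=3677 (bin 111001011101); offset now 27 = byte 3 bit 3; 5 bits remain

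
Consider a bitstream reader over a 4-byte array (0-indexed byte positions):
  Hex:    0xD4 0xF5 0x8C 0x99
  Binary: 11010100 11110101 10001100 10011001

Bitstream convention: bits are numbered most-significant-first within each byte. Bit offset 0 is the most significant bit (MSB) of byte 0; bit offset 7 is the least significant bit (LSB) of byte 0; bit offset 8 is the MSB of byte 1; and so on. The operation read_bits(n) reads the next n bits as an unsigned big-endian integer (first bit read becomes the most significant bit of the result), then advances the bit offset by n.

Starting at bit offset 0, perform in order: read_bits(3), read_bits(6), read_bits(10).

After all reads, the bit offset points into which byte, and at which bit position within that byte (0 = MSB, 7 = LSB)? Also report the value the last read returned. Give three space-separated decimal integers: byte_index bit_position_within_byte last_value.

Answer: 2 3 940

Derivation:
Read 1: bits[0:3] width=3 -> value=6 (bin 110); offset now 3 = byte 0 bit 3; 29 bits remain
Read 2: bits[3:9] width=6 -> value=41 (bin 101001); offset now 9 = byte 1 bit 1; 23 bits remain
Read 3: bits[9:19] width=10 -> value=940 (bin 1110101100); offset now 19 = byte 2 bit 3; 13 bits remain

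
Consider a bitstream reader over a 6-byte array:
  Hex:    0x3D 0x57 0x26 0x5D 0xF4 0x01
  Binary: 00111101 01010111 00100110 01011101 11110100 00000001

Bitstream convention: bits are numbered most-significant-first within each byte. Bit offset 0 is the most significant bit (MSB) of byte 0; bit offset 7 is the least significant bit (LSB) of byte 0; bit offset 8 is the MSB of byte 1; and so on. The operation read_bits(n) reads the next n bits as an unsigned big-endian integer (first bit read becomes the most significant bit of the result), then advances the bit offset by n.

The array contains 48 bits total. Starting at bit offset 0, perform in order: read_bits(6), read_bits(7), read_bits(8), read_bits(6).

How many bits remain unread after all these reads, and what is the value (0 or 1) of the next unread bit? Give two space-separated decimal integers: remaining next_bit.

Answer: 21 1

Derivation:
Read 1: bits[0:6] width=6 -> value=15 (bin 001111); offset now 6 = byte 0 bit 6; 42 bits remain
Read 2: bits[6:13] width=7 -> value=42 (bin 0101010); offset now 13 = byte 1 bit 5; 35 bits remain
Read 3: bits[13:21] width=8 -> value=228 (bin 11100100); offset now 21 = byte 2 bit 5; 27 bits remain
Read 4: bits[21:27] width=6 -> value=50 (bin 110010); offset now 27 = byte 3 bit 3; 21 bits remain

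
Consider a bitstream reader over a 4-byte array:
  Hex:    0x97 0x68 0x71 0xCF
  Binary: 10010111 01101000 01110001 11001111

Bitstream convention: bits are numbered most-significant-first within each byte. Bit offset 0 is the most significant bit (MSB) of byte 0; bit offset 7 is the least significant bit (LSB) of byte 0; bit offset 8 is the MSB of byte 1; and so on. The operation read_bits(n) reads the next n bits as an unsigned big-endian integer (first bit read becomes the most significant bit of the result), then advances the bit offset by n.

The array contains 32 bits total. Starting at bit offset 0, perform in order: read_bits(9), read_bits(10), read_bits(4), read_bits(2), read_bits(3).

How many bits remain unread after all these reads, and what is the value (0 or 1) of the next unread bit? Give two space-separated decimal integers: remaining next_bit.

Read 1: bits[0:9] width=9 -> value=302 (bin 100101110); offset now 9 = byte 1 bit 1; 23 bits remain
Read 2: bits[9:19] width=10 -> value=835 (bin 1101000011); offset now 19 = byte 2 bit 3; 13 bits remain
Read 3: bits[19:23] width=4 -> value=8 (bin 1000); offset now 23 = byte 2 bit 7; 9 bits remain
Read 4: bits[23:25] width=2 -> value=3 (bin 11); offset now 25 = byte 3 bit 1; 7 bits remain
Read 5: bits[25:28] width=3 -> value=4 (bin 100); offset now 28 = byte 3 bit 4; 4 bits remain

Answer: 4 1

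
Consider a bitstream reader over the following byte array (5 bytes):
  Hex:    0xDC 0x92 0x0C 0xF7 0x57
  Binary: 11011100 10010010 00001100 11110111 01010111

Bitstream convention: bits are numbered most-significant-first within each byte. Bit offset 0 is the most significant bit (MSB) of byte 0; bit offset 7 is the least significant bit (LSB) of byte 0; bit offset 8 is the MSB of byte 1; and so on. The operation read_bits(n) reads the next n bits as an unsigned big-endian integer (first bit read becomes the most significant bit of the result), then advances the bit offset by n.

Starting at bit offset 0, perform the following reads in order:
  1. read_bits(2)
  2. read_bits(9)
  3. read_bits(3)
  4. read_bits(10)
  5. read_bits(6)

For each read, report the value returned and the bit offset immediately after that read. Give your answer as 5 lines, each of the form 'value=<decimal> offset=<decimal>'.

Answer: value=3 offset=2
value=228 offset=11
value=4 offset=14
value=524 offset=24
value=61 offset=30

Derivation:
Read 1: bits[0:2] width=2 -> value=3 (bin 11); offset now 2 = byte 0 bit 2; 38 bits remain
Read 2: bits[2:11] width=9 -> value=228 (bin 011100100); offset now 11 = byte 1 bit 3; 29 bits remain
Read 3: bits[11:14] width=3 -> value=4 (bin 100); offset now 14 = byte 1 bit 6; 26 bits remain
Read 4: bits[14:24] width=10 -> value=524 (bin 1000001100); offset now 24 = byte 3 bit 0; 16 bits remain
Read 5: bits[24:30] width=6 -> value=61 (bin 111101); offset now 30 = byte 3 bit 6; 10 bits remain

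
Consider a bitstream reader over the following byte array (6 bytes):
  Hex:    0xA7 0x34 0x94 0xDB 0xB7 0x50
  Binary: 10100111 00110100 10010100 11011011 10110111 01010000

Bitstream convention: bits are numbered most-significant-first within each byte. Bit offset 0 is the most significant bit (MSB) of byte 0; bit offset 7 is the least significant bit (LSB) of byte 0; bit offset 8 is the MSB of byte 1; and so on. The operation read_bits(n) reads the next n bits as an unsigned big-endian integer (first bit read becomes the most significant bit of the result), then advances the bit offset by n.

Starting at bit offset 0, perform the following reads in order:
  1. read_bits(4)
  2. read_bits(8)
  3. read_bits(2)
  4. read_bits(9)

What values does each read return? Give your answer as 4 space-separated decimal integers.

Answer: 10 115 1 74

Derivation:
Read 1: bits[0:4] width=4 -> value=10 (bin 1010); offset now 4 = byte 0 bit 4; 44 bits remain
Read 2: bits[4:12] width=8 -> value=115 (bin 01110011); offset now 12 = byte 1 bit 4; 36 bits remain
Read 3: bits[12:14] width=2 -> value=1 (bin 01); offset now 14 = byte 1 bit 6; 34 bits remain
Read 4: bits[14:23] width=9 -> value=74 (bin 001001010); offset now 23 = byte 2 bit 7; 25 bits remain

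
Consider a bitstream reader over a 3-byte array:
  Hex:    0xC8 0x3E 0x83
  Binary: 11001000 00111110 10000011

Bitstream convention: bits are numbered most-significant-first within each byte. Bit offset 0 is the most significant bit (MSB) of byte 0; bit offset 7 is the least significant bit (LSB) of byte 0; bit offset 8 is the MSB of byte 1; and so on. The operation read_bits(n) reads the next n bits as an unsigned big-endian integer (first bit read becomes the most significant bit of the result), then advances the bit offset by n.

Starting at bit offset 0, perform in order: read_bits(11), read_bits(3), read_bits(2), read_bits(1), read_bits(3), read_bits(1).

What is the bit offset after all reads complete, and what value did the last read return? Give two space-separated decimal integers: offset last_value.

Answer: 21 0

Derivation:
Read 1: bits[0:11] width=11 -> value=1601 (bin 11001000001); offset now 11 = byte 1 bit 3; 13 bits remain
Read 2: bits[11:14] width=3 -> value=7 (bin 111); offset now 14 = byte 1 bit 6; 10 bits remain
Read 3: bits[14:16] width=2 -> value=2 (bin 10); offset now 16 = byte 2 bit 0; 8 bits remain
Read 4: bits[16:17] width=1 -> value=1 (bin 1); offset now 17 = byte 2 bit 1; 7 bits remain
Read 5: bits[17:20] width=3 -> value=0 (bin 000); offset now 20 = byte 2 bit 4; 4 bits remain
Read 6: bits[20:21] width=1 -> value=0 (bin 0); offset now 21 = byte 2 bit 5; 3 bits remain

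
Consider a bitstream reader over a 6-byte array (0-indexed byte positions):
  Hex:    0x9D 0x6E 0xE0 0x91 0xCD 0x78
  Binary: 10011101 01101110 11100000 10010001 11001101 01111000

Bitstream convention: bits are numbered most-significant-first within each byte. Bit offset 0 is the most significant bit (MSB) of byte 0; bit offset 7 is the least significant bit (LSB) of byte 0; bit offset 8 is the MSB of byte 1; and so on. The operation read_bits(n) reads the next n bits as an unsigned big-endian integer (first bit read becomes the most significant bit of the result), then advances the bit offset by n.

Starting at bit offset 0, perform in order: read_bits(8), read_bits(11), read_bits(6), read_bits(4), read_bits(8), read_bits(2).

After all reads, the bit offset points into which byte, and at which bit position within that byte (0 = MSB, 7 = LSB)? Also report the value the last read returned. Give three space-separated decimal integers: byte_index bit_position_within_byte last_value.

Answer: 4 7 2

Derivation:
Read 1: bits[0:8] width=8 -> value=157 (bin 10011101); offset now 8 = byte 1 bit 0; 40 bits remain
Read 2: bits[8:19] width=11 -> value=887 (bin 01101110111); offset now 19 = byte 2 bit 3; 29 bits remain
Read 3: bits[19:25] width=6 -> value=1 (bin 000001); offset now 25 = byte 3 bit 1; 23 bits remain
Read 4: bits[25:29] width=4 -> value=2 (bin 0010); offset now 29 = byte 3 bit 5; 19 bits remain
Read 5: bits[29:37] width=8 -> value=57 (bin 00111001); offset now 37 = byte 4 bit 5; 11 bits remain
Read 6: bits[37:39] width=2 -> value=2 (bin 10); offset now 39 = byte 4 bit 7; 9 bits remain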